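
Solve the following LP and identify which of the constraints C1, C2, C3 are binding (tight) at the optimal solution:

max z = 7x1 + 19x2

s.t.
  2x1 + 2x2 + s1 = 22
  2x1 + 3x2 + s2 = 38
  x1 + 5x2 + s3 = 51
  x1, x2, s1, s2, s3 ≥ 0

At x1 = 1, x2 = 10, compute slack b - a·x for each constraint:
  C1: 22 − 22 = 0  (binding)
  C2: 38 − 32 = 6  (slack)
  C3: 51 − 51 = 0  (binding)

Optimal: x1 = 1, x2 = 10
Binding: C1, C3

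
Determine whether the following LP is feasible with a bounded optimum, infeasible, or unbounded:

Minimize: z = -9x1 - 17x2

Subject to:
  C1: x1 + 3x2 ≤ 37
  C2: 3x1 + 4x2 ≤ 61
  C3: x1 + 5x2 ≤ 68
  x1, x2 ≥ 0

Feasible with a bounded optimal solution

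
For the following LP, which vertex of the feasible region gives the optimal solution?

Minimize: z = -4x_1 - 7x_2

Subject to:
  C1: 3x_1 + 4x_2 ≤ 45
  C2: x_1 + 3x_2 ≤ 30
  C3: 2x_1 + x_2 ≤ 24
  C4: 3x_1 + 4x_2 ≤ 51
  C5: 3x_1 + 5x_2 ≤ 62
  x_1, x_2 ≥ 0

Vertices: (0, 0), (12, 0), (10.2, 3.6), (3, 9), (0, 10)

Evaluate the objective at each vertex of the feasible region:
  z(0, 0) = 0
  z(12, 0) = -48
  z(10.2, 3.6) = -66
  z(3, 9) = -75  ←
  z(0, 10) = -70
The minimum is at x_1 = 3, x_2 = 9.

(3, 9)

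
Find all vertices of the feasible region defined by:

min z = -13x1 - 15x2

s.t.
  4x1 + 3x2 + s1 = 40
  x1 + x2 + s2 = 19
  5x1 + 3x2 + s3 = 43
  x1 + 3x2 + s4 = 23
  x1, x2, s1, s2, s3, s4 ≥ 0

(0, 0), (8.6, 0), (5, 6), (0, 7.667)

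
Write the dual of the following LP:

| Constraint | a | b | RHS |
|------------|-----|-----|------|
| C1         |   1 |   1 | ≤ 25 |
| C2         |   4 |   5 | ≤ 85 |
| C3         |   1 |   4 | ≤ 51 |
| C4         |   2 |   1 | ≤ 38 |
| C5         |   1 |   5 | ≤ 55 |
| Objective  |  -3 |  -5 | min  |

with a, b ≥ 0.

Primal min cᵀx s.t. Ax ≤ b, x ≥ 0  →  Dual max −bᵀy s.t. Aᵀy ≥ −c, y ≥ 0.

Maximize: z = -25y1 - 85y2 - 51y3 - 38y4 - 55y5

Subject to:
  y1 + 4y2 + y3 + 2y4 + y5 ≥ 3
  y1 + 5y2 + 4y3 + y4 + 5y5 ≥ 5
  y1, y2, y3, y4, y5 ≥ 0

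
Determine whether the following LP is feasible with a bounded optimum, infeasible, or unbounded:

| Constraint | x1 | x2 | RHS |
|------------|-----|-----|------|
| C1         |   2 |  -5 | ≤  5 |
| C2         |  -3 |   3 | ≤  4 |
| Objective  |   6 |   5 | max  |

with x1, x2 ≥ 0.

Unbounded (objective can increase without bound)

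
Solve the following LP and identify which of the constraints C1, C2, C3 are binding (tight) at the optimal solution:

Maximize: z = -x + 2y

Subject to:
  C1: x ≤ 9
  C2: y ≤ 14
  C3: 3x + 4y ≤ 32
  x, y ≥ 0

At x = 0, y = 8, compute slack b - a·x for each constraint:
  C1: 9 − 0 = 9  (slack)
  C2: 14 − 8 = 6  (slack)
  C3: 32 − 32 = 0  (binding)

Optimal: x = 0, y = 8
Binding: C3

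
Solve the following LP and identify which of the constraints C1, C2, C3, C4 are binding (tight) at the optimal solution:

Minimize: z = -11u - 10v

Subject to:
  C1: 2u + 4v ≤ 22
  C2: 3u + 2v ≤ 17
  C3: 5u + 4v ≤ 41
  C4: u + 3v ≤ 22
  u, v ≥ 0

At u = 3, v = 4, compute slack b - a·x for each constraint:
  C1: 22 − 22 = 0  (binding)
  C2: 17 − 17 = 0  (binding)
  C3: 41 − 31 = 10  (slack)
  C4: 22 − 15 = 7  (slack)

Optimal: u = 3, v = 4
Binding: C1, C2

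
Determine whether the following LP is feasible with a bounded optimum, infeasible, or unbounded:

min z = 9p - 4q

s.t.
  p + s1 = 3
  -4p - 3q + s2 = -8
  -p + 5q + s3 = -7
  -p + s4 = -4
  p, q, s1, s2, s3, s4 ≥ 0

Infeasible (no feasible solution exists)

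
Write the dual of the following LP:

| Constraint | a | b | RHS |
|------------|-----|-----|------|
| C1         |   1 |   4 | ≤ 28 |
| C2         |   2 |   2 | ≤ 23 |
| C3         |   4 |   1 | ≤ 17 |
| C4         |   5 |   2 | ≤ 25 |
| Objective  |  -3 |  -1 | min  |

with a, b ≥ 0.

Primal min cᵀx s.t. Ax ≤ b, x ≥ 0  →  Dual max −bᵀy s.t. Aᵀy ≥ −c, y ≥ 0.

Maximize: z = -28y1 - 23y2 - 17y3 - 25y4

Subject to:
  y1 + 2y2 + 4y3 + 5y4 ≥ 3
  4y1 + 2y2 + y3 + 2y4 ≥ 1
  y1, y2, y3, y4 ≥ 0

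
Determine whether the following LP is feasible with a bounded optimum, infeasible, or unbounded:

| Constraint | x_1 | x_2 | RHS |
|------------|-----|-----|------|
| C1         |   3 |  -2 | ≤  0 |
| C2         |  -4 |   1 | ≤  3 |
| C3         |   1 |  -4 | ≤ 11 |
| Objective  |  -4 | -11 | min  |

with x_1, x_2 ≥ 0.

Unbounded (objective can decrease without bound)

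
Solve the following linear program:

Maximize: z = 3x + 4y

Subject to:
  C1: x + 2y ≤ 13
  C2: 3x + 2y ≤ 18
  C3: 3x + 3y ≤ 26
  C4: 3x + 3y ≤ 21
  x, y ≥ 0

Evaluate the objective at each vertex of the feasible region:
  z(0, 0) = 0
  z(6, 0) = 18
  z(4, 3) = 24
  z(1, 6) = 27  ←
  z(0, 6.5) = 26
The maximum is at x = 1, y = 6.

x = 1, y = 6, z = 27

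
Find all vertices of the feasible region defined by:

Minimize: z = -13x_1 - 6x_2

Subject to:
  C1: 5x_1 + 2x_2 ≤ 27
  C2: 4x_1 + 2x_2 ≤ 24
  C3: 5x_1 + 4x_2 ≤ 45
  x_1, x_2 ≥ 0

(0, 0), (5.4, 0), (3, 6), (1, 10), (0, 11.25)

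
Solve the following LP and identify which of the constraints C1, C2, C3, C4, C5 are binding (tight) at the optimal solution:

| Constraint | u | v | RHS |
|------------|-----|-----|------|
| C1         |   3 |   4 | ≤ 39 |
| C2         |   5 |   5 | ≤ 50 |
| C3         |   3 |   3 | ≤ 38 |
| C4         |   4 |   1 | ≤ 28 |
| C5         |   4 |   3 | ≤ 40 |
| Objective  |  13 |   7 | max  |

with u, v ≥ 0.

At u = 6, v = 4, compute slack b - a·x for each constraint:
  C1: 39 − 34 = 5  (slack)
  C2: 50 − 50 = 0  (binding)
  C3: 38 − 30 = 8  (slack)
  C4: 28 − 28 = 0  (binding)
  C5: 40 − 36 = 4  (slack)

Optimal: u = 6, v = 4
Binding: C2, C4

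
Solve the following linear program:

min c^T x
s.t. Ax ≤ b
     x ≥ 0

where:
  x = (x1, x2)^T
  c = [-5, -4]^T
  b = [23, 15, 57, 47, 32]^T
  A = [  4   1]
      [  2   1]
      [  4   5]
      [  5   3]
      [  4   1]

Evaluate the objective at each vertex of the feasible region:
  z(0, 0) = 0
  z(5.75, 0) = -28.75
  z(4, 7) = -48
  z(3, 9) = -51  ←
  z(0, 11.4) = -45.6
The minimum is at x1 = 3, x2 = 9.

x1 = 3, x2 = 9, z = -51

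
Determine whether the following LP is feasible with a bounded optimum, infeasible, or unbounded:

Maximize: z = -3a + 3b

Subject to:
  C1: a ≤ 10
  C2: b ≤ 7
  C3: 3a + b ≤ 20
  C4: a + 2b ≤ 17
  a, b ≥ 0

Feasible with a bounded optimal solution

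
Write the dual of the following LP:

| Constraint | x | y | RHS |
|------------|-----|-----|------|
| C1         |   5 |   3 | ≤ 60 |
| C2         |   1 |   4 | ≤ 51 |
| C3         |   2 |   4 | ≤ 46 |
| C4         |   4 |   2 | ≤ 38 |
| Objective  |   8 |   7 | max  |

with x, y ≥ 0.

Primal max cᵀx s.t. Ax ≤ b, x ≥ 0  →  Dual min bᵀy s.t. Aᵀy ≥ c, y ≥ 0.

Minimize: z = 60y1 + 51y2 + 46y3 + 38y4

Subject to:
  5y1 + y2 + 2y3 + 4y4 ≥ 8
  3y1 + 4y2 + 4y3 + 2y4 ≥ 7
  y1, y2, y3, y4 ≥ 0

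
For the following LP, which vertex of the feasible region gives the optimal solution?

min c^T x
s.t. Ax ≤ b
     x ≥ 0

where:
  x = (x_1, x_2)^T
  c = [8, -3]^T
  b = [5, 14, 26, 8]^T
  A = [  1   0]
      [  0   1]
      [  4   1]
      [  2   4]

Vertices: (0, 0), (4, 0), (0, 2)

Evaluate the objective at each vertex of the feasible region:
  z(0, 0) = 0
  z(4, 0) = 32
  z(0, 2) = -6  ←
The minimum is at x_1 = 0, x_2 = 2.

(0, 2)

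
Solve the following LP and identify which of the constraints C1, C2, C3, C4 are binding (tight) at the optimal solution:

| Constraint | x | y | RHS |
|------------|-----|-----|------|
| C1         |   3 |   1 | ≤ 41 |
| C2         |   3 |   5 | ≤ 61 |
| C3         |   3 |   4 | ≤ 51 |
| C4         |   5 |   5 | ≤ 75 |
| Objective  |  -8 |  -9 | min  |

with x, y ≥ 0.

At x = 9, y = 6, compute slack b - a·x for each constraint:
  C1: 41 − 33 = 8  (slack)
  C2: 61 − 57 = 4  (slack)
  C3: 51 − 51 = 0  (binding)
  C4: 75 − 75 = 0  (binding)

Optimal: x = 9, y = 6
Binding: C3, C4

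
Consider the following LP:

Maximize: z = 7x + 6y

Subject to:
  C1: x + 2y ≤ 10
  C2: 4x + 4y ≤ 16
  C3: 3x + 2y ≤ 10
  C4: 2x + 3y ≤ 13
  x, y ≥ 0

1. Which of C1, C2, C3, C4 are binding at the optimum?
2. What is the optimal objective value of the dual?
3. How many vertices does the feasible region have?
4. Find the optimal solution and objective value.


1. C2, C3
2. 26
3. 4
4. x = 2, y = 2, z = 26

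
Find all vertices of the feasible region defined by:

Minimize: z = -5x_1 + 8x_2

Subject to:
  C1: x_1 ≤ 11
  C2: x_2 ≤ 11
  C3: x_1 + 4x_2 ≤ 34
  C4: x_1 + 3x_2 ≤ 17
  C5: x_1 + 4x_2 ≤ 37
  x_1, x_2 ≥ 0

(0, 0), (11, 0), (11, 2), (0, 5.667)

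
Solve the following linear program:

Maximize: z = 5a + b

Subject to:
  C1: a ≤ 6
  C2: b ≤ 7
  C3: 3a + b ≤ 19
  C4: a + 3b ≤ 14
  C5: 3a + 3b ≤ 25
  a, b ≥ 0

Evaluate the objective at each vertex of the feasible region:
  z(0, 0) = 0
  z(6, 0) = 30
  z(6, 1) = 31  ←
  z(5.375, 2.875) = 29.75
  z(0, 4.667) = 4.667
The maximum is at a = 6, b = 1.

a = 6, b = 1, z = 31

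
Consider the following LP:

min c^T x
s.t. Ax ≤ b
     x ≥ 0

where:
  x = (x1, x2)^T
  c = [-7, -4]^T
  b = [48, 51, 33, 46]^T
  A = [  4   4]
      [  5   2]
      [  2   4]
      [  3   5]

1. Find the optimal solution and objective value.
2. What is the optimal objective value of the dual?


1. x1 = 9, x2 = 3, z = -75
2. -75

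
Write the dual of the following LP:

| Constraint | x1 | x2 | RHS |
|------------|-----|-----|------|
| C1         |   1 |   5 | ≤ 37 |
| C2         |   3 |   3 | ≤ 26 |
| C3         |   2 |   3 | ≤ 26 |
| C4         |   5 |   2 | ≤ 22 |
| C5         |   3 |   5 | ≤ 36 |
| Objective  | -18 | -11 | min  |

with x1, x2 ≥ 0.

Primal min cᵀx s.t. Ax ≤ b, x ≥ 0  →  Dual max −bᵀy s.t. Aᵀy ≥ −c, y ≥ 0.

Maximize: z = -37y1 - 26y2 - 26y3 - 22y4 - 36y5

Subject to:
  y1 + 3y2 + 2y3 + 5y4 + 3y5 ≥ 18
  5y1 + 3y2 + 3y3 + 2y4 + 5y5 ≥ 11
  y1, y2, y3, y4, y5 ≥ 0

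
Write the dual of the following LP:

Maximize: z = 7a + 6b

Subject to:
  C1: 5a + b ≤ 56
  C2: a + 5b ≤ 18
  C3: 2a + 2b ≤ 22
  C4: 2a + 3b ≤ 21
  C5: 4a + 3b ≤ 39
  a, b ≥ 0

Primal max cᵀx s.t. Ax ≤ b, x ≥ 0  →  Dual min bᵀy s.t. Aᵀy ≥ c, y ≥ 0.

Minimize: z = 56y1 + 18y2 + 22y3 + 21y4 + 39y5

Subject to:
  5y1 + y2 + 2y3 + 2y4 + 4y5 ≥ 7
  y1 + 5y2 + 2y3 + 3y4 + 3y5 ≥ 6
  y1, y2, y3, y4, y5 ≥ 0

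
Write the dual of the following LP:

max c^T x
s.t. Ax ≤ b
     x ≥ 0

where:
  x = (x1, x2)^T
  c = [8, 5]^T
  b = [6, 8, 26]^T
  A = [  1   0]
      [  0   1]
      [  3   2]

Primal max cᵀx s.t. Ax ≤ b, x ≥ 0  →  Dual min bᵀy s.t. Aᵀy ≥ c, y ≥ 0.

Minimize: z = 6y1 + 8y2 + 26y3

Subject to:
  y1 + 3y3 ≥ 8
  y2 + 2y3 ≥ 5
  y1, y2, y3 ≥ 0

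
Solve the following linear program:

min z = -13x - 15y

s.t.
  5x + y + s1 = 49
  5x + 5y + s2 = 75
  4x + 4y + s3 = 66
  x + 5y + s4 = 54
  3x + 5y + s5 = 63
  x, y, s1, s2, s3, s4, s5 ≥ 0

Evaluate the objective at each vertex of the feasible region:
  z(0, 0) = 0
  z(9.8, 0) = -127.4
  z(8.5, 6.5) = -208
  z(6, 9) = -213  ←
  z(4.5, 9.9) = -207
  z(0, 10.8) = -162
The minimum is at x = 6, y = 9.

x = 6, y = 9, z = -213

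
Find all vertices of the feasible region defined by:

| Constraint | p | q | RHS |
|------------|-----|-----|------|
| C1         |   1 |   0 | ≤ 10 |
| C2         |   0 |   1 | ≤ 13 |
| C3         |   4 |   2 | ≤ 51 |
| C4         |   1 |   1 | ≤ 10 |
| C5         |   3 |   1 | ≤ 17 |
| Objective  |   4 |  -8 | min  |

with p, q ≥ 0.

(0, 0), (5.667, 0), (3.5, 6.5), (0, 10)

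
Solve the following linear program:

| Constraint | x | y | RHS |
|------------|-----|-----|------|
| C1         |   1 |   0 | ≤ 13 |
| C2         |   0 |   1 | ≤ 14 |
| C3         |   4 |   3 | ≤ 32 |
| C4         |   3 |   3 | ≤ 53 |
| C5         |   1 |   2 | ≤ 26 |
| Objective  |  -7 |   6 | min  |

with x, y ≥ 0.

Evaluate the objective at each vertex of the feasible region:
  z(0, 0) = 0
  z(8, 0) = -56  ←
  z(0, 10.67) = 64
The minimum is at x = 8, y = 0.

x = 8, y = 0, z = -56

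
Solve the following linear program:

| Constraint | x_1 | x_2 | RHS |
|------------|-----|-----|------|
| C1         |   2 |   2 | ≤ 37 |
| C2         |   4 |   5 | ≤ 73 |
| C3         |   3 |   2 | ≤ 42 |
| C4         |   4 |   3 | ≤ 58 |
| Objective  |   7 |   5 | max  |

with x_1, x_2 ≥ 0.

Evaluate the objective at each vertex of the feasible region:
  z(0, 0) = 0
  z(14, 0) = 98
  z(10, 6) = 100  ←
  z(8.875, 7.5) = 99.62
  z(0, 14.6) = 73
The maximum is at x_1 = 10, x_2 = 6.

x_1 = 10, x_2 = 6, z = 100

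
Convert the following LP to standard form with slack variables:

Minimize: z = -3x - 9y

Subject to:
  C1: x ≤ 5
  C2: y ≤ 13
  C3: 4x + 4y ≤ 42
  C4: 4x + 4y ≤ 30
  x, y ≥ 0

min z = -3x - 9y

s.t.
  x + s1 = 5
  y + s2 = 13
  4x + 4y + s3 = 42
  4x + 4y + s4 = 30
  x, y, s1, s2, s3, s4 ≥ 0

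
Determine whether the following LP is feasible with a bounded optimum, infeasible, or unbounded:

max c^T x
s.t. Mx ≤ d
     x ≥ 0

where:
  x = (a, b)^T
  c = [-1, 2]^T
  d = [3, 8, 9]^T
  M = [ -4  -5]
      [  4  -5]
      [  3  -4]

Unbounded (objective can increase without bound)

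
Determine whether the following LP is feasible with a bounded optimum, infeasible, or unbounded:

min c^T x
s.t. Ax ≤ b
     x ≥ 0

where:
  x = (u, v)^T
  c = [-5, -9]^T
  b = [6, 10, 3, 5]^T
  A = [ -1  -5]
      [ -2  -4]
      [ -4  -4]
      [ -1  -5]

Unbounded (objective can decrease without bound)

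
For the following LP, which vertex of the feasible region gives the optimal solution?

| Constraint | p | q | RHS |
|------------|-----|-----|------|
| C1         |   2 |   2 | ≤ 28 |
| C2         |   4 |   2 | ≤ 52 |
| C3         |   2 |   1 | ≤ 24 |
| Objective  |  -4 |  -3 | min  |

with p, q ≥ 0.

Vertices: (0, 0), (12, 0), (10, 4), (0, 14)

Evaluate the objective at each vertex of the feasible region:
  z(0, 0) = 0
  z(12, 0) = -48
  z(10, 4) = -52  ←
  z(0, 14) = -42
The minimum is at p = 10, q = 4.

(10, 4)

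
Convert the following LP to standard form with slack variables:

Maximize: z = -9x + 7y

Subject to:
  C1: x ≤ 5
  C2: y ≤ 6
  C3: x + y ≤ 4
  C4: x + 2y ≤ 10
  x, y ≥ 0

max z = -9x + 7y

s.t.
  x + s1 = 5
  y + s2 = 6
  x + y + s3 = 4
  x + 2y + s4 = 10
  x, y, s1, s2, s3, s4 ≥ 0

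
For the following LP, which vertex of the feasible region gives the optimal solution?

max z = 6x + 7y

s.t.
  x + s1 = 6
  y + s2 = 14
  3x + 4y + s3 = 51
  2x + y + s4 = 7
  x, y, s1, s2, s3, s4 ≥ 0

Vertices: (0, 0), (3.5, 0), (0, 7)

Evaluate the objective at each vertex of the feasible region:
  z(0, 0) = 0
  z(3.5, 0) = 21
  z(0, 7) = 49  ←
The maximum is at x = 0, y = 7.

(0, 7)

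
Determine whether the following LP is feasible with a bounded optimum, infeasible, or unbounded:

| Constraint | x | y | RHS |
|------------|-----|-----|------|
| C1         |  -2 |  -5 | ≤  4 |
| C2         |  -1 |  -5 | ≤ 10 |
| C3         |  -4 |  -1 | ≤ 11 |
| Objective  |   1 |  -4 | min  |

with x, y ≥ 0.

Unbounded (objective can decrease without bound)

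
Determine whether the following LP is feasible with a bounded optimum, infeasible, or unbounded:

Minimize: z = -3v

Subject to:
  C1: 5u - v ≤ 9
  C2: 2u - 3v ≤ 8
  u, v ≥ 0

Unbounded (objective can decrease without bound)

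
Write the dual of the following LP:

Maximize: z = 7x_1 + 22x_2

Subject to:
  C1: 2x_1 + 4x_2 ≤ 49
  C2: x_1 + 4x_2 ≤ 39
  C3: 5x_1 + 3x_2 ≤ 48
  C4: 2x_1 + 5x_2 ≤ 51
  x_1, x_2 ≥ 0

Primal max cᵀx s.t. Ax ≤ b, x ≥ 0  →  Dual min bᵀy s.t. Aᵀy ≥ c, y ≥ 0.

Minimize: z = 49y1 + 39y2 + 48y3 + 51y4

Subject to:
  2y1 + y2 + 5y3 + 2y4 ≥ 7
  4y1 + 4y2 + 3y3 + 5y4 ≥ 22
  y1, y2, y3, y4 ≥ 0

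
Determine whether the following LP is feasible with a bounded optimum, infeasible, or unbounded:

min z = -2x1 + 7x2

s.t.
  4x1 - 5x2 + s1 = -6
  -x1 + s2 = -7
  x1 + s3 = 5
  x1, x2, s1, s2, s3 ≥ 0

Infeasible (no feasible solution exists)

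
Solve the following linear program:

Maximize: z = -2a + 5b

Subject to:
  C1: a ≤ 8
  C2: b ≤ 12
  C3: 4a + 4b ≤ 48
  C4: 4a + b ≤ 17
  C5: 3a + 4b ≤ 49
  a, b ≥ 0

Evaluate the objective at each vertex of the feasible region:
  z(0, 0) = 0
  z(4.25, 0) = -8.5
  z(1.667, 10.33) = 48.33
  z(0, 12) = 60  ←
The maximum is at a = 0, b = 12.

a = 0, b = 12, z = 60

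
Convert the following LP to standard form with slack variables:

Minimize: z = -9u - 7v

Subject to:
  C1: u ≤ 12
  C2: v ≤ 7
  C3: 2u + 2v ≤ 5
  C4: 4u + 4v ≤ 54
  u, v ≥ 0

min z = -9u - 7v

s.t.
  u + s1 = 12
  v + s2 = 7
  2u + 2v + s3 = 5
  4u + 4v + s4 = 54
  u, v, s1, s2, s3, s4 ≥ 0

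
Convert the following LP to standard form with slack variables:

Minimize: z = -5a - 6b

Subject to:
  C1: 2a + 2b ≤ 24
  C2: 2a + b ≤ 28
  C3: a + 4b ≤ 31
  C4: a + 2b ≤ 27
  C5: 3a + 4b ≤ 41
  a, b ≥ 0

min z = -5a - 6b

s.t.
  2a + 2b + s1 = 24
  2a + b + s2 = 28
  a + 4b + s3 = 31
  a + 2b + s4 = 27
  3a + 4b + s5 = 41
  a, b, s1, s2, s3, s4, s5 ≥ 0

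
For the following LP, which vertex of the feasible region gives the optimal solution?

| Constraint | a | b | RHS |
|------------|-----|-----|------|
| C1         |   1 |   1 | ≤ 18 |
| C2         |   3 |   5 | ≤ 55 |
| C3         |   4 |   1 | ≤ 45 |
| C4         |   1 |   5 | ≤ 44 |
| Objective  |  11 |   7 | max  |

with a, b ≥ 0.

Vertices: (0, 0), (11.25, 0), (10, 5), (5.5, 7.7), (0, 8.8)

Evaluate the objective at each vertex of the feasible region:
  z(0, 0) = 0
  z(11.25, 0) = 123.8
  z(10, 5) = 145  ←
  z(5.5, 7.7) = 114.4
  z(0, 8.8) = 61.6
The maximum is at a = 10, b = 5.

(10, 5)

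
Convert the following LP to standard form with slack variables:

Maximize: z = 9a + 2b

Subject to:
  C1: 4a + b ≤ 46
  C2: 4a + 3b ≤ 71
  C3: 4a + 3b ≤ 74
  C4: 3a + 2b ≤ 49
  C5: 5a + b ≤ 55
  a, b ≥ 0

max z = 9a + 2b

s.t.
  4a + b + s1 = 46
  4a + 3b + s2 = 71
  4a + 3b + s3 = 74
  3a + 2b + s4 = 49
  5a + b + s5 = 55
  a, b, s1, s2, s3, s4, s5 ≥ 0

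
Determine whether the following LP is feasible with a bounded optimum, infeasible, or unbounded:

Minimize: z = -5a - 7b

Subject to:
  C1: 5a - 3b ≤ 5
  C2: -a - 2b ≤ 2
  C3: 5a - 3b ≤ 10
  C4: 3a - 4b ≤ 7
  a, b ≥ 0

Unbounded (objective can decrease without bound)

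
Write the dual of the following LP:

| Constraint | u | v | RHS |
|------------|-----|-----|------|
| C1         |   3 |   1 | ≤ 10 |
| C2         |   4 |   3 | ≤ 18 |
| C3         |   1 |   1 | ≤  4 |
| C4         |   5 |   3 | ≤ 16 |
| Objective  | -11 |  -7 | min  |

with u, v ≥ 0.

Primal min cᵀx s.t. Ax ≤ b, x ≥ 0  →  Dual max −bᵀy s.t. Aᵀy ≥ −c, y ≥ 0.

Maximize: z = -10y1 - 18y2 - 4y3 - 16y4

Subject to:
  3y1 + 4y2 + y3 + 5y4 ≥ 11
  y1 + 3y2 + y3 + 3y4 ≥ 7
  y1, y2, y3, y4 ≥ 0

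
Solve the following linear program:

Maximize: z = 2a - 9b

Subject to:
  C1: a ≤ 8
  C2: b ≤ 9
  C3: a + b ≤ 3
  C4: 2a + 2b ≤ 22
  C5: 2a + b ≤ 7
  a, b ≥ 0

Evaluate the objective at each vertex of the feasible region:
  z(0, 0) = 0
  z(3, 0) = 6  ←
  z(0, 3) = -27
The maximum is at a = 3, b = 0.

a = 3, b = 0, z = 6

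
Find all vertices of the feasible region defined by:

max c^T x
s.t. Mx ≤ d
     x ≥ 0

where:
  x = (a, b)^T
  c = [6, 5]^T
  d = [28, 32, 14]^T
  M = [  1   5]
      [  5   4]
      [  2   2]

(0, 0), (6.4, 0), (4, 3), (1.75, 5.25), (0, 5.6)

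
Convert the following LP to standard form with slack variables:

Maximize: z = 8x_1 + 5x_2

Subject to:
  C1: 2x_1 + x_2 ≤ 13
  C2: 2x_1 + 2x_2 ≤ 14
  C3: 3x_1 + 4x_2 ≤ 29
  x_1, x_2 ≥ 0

max z = 8x_1 + 5x_2

s.t.
  2x_1 + x_2 + s1 = 13
  2x_1 + 2x_2 + s2 = 14
  3x_1 + 4x_2 + s3 = 29
  x_1, x_2, s1, s2, s3 ≥ 0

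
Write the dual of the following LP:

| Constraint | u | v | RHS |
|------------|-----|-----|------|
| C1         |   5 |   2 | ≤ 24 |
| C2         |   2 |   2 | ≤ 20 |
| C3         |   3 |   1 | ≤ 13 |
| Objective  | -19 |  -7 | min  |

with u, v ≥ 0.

Primal min cᵀx s.t. Ax ≤ b, x ≥ 0  →  Dual max −bᵀy s.t. Aᵀy ≥ −c, y ≥ 0.

Maximize: z = -24y1 - 20y2 - 13y3

Subject to:
  5y1 + 2y2 + 3y3 ≥ 19
  2y1 + 2y2 + y3 ≥ 7
  y1, y2, y3 ≥ 0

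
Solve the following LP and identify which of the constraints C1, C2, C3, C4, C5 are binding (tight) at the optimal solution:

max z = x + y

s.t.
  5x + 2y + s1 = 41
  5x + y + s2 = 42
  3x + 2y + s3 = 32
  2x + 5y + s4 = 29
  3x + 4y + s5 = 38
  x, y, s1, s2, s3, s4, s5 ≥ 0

At x = 7, y = 3, compute slack b - a·x for each constraint:
  C1: 41 − 41 = 0  (binding)
  C2: 42 − 38 = 4  (slack)
  C3: 32 − 27 = 5  (slack)
  C4: 29 − 29 = 0  (binding)
  C5: 38 − 33 = 5  (slack)

Optimal: x = 7, y = 3
Binding: C1, C4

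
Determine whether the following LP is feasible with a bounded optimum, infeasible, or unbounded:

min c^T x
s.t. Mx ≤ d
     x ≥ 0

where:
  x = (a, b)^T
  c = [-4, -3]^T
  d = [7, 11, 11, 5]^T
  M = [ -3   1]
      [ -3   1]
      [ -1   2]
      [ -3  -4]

Unbounded (objective can decrease without bound)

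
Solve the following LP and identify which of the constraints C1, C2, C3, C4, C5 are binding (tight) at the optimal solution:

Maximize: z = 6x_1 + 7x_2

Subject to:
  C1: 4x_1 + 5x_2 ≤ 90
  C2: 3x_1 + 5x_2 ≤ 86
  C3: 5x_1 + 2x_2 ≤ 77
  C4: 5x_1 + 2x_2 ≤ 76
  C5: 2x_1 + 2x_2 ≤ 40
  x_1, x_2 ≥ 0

At x_1 = 10, x_2 = 10, compute slack b - a·x for each constraint:
  C1: 90 − 90 = 0  (binding)
  C2: 86 − 80 = 6  (slack)
  C3: 77 − 70 = 7  (slack)
  C4: 76 − 70 = 6  (slack)
  C5: 40 − 40 = 0  (binding)

Optimal: x_1 = 10, x_2 = 10
Binding: C1, C5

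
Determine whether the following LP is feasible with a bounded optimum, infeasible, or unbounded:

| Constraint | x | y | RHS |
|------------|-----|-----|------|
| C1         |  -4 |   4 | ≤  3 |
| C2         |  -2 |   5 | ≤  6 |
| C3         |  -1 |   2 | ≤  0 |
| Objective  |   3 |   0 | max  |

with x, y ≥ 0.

Unbounded (objective can increase without bound)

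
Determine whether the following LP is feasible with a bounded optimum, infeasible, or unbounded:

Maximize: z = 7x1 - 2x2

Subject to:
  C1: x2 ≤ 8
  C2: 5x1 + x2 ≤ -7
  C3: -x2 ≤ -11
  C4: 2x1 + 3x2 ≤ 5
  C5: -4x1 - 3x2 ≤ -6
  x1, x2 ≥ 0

Infeasible (no feasible solution exists)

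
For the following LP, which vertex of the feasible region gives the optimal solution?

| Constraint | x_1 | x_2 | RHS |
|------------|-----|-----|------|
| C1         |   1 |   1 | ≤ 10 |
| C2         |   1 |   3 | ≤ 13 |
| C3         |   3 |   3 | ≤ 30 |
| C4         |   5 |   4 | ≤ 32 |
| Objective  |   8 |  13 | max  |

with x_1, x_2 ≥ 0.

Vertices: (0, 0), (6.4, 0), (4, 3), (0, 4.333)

Evaluate the objective at each vertex of the feasible region:
  z(0, 0) = 0
  z(6.4, 0) = 51.2
  z(4, 3) = 71  ←
  z(0, 4.333) = 56.33
The maximum is at x_1 = 4, x_2 = 3.

(4, 3)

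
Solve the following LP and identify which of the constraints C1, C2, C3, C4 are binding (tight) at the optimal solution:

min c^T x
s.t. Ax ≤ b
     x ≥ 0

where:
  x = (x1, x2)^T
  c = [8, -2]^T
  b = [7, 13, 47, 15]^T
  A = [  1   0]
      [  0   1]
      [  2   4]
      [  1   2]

At x1 = 0, x2 = 7.5, compute slack b - a·x for each constraint:
  C1: 7 − 0 = 7  (slack)
  C2: 13 − 7.5 = 5.5  (slack)
  C3: 47 − 30 = 17  (slack)
  C4: 15 − 15 = 0  (binding)

Optimal: x1 = 0, x2 = 7.5
Binding: C4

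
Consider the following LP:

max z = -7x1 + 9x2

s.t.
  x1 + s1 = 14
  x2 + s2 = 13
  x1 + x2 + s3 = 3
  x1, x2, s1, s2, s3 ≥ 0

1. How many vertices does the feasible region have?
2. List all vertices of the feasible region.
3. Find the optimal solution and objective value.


1. 3
2. (0, 0), (3, 0), (0, 3)
3. x1 = 0, x2 = 3, z = 27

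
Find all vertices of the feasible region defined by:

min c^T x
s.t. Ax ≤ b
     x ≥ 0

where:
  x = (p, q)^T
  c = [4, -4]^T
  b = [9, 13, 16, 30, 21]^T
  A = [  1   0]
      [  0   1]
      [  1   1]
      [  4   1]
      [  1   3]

(0, 0), (7.5, 0), (6.273, 4.909), (0, 7)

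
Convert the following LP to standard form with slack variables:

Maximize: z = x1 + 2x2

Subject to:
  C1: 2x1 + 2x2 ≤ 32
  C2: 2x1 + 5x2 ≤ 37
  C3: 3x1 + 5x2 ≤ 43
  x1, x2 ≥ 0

max z = x1 + 2x2

s.t.
  2x1 + 2x2 + s1 = 32
  2x1 + 5x2 + s2 = 37
  3x1 + 5x2 + s3 = 43
  x1, x2, s1, s2, s3 ≥ 0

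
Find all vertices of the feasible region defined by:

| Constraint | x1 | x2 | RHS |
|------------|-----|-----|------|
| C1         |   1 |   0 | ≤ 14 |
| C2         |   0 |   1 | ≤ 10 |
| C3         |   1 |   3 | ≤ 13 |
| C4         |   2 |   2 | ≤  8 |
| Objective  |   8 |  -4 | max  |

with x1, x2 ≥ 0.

(0, 0), (4, 0), (0, 4)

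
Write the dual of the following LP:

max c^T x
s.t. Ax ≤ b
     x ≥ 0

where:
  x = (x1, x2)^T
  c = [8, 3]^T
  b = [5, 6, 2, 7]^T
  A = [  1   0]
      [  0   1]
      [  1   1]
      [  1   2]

Primal max cᵀx s.t. Ax ≤ b, x ≥ 0  →  Dual min bᵀy s.t. Aᵀy ≥ c, y ≥ 0.

Minimize: z = 5y1 + 6y2 + 2y3 + 7y4

Subject to:
  y1 + y3 + y4 ≥ 8
  y2 + y3 + 2y4 ≥ 3
  y1, y2, y3, y4 ≥ 0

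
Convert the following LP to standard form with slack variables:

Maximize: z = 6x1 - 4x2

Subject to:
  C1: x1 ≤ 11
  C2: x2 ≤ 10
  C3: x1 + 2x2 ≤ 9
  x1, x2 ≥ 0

max z = 6x1 - 4x2

s.t.
  x1 + s1 = 11
  x2 + s2 = 10
  x1 + 2x2 + s3 = 9
  x1, x2, s1, s2, s3 ≥ 0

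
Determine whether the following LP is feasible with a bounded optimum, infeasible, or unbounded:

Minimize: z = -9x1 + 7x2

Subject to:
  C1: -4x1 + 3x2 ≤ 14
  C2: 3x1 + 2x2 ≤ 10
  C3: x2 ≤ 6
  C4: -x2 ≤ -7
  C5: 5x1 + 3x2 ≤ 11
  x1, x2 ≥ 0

Infeasible (no feasible solution exists)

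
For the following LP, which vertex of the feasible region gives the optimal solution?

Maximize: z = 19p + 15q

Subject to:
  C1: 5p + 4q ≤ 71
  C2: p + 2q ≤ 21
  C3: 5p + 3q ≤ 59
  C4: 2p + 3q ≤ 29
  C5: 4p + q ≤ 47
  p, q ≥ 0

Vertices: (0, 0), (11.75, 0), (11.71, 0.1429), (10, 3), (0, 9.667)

Evaluate the objective at each vertex of the feasible region:
  z(0, 0) = 0
  z(11.75, 0) = 223.2
  z(11.71, 0.1429) = 224.7
  z(10, 3) = 235  ←
  z(0, 9.667) = 145
The maximum is at p = 10, q = 3.

(10, 3)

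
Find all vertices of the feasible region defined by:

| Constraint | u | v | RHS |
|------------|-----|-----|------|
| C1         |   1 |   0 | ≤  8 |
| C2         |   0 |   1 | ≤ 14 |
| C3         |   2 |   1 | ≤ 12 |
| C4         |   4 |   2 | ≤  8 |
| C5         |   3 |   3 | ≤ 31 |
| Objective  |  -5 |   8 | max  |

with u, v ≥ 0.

(0, 0), (2, 0), (0, 4)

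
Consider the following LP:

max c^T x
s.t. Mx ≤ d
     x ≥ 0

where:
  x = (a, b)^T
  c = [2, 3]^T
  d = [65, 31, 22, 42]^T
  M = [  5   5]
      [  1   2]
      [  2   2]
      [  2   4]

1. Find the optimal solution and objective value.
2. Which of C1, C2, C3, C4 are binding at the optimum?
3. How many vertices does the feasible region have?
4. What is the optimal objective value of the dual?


1. a = 1, b = 10, z = 32
2. C3, C4
3. 4
4. 32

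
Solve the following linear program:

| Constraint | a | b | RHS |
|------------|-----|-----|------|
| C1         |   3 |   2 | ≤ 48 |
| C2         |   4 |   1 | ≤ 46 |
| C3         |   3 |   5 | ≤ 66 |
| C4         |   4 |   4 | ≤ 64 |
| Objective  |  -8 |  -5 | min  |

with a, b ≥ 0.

Evaluate the objective at each vertex of the feasible region:
  z(0, 0) = 0
  z(11.5, 0) = -92
  z(10, 6) = -110  ←
  z(7, 9) = -101
  z(0, 13.2) = -66
The minimum is at a = 10, b = 6.

a = 10, b = 6, z = -110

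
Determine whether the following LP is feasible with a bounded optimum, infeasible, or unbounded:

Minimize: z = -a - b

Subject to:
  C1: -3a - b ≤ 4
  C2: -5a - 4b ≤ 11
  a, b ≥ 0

Unbounded (objective can decrease without bound)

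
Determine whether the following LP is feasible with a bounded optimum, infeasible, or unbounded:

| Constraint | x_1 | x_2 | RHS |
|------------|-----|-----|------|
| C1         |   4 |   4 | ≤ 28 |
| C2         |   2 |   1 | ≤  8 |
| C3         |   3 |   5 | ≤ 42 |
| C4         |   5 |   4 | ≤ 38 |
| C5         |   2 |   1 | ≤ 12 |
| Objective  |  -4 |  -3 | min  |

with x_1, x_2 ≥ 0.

Feasible with a bounded optimal solution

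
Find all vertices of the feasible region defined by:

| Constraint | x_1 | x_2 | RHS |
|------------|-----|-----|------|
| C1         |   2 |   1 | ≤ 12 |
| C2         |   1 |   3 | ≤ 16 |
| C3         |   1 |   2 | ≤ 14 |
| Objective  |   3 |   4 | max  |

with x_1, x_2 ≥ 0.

(0, 0), (6, 0), (4, 4), (0, 5.333)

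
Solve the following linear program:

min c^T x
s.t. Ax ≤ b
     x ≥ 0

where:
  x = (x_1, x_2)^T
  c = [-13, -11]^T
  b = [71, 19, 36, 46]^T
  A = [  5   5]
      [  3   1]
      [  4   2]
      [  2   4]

Evaluate the objective at each vertex of the feasible region:
  z(0, 0) = 0
  z(6.333, 0) = -82.33
  z(3, 10) = -149  ←
  z(0, 11.5) = -126.5
The minimum is at x_1 = 3, x_2 = 10.

x_1 = 3, x_2 = 10, z = -149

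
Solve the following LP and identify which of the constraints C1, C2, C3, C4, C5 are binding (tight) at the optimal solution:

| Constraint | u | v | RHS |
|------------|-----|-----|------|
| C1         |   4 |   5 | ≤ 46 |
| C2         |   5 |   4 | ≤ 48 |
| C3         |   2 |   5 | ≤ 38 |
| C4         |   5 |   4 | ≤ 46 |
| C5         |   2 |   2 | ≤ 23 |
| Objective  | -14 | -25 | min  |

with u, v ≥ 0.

At u = 4, v = 6, compute slack b - a·x for each constraint:
  C1: 46 − 46 = 0  (binding)
  C2: 48 − 44 = 4  (slack)
  C3: 38 − 38 = 0  (binding)
  C4: 46 − 44 = 2  (slack)
  C5: 23 − 20 = 3  (slack)

Optimal: u = 4, v = 6
Binding: C1, C3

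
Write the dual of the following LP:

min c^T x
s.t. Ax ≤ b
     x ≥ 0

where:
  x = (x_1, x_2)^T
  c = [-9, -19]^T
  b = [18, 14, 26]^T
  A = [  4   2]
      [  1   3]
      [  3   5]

Primal min cᵀx s.t. Ax ≤ b, x ≥ 0  →  Dual max −bᵀy s.t. Aᵀy ≥ −c, y ≥ 0.

Maximize: z = -18y1 - 14y2 - 26y3

Subject to:
  4y1 + y2 + 3y3 ≥ 9
  2y1 + 3y2 + 5y3 ≥ 19
  y1, y2, y3 ≥ 0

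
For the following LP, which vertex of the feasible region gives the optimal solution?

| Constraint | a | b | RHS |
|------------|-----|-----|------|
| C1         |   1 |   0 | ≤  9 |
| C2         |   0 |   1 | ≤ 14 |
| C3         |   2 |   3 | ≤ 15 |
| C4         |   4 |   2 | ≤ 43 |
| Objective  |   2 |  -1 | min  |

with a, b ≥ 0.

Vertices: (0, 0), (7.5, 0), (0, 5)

Evaluate the objective at each vertex of the feasible region:
  z(0, 0) = 0
  z(7.5, 0) = 15
  z(0, 5) = -5  ←
The minimum is at a = 0, b = 5.

(0, 5)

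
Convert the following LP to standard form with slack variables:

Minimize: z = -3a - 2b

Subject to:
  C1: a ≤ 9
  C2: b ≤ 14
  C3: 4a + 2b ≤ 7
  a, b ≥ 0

min z = -3a - 2b

s.t.
  a + s1 = 9
  b + s2 = 14
  4a + 2b + s3 = 7
  a, b, s1, s2, s3 ≥ 0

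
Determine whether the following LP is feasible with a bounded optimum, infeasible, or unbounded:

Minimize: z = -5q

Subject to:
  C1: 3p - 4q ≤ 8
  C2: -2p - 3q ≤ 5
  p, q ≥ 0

Unbounded (objective can decrease without bound)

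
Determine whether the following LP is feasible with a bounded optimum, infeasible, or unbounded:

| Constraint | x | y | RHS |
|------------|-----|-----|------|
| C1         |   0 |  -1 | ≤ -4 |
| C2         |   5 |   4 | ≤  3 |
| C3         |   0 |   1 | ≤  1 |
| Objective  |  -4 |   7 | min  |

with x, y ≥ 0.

Infeasible (no feasible solution exists)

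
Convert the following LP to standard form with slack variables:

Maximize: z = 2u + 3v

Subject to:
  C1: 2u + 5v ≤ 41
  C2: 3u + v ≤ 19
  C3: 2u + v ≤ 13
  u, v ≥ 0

max z = 2u + 3v

s.t.
  2u + 5v + s1 = 41
  3u + v + s2 = 19
  2u + v + s3 = 13
  u, v, s1, s2, s3 ≥ 0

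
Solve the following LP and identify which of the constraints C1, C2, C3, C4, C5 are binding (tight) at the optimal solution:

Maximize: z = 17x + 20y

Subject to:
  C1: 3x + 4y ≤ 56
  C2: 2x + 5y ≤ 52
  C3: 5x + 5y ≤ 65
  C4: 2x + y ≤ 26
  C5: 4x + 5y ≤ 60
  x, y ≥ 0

At x = 5, y = 8, compute slack b - a·x for each constraint:
  C1: 56 − 47 = 9  (slack)
  C2: 52 − 50 = 2  (slack)
  C3: 65 − 65 = 0  (binding)
  C4: 26 − 18 = 8  (slack)
  C5: 60 − 60 = 0  (binding)

Optimal: x = 5, y = 8
Binding: C3, C5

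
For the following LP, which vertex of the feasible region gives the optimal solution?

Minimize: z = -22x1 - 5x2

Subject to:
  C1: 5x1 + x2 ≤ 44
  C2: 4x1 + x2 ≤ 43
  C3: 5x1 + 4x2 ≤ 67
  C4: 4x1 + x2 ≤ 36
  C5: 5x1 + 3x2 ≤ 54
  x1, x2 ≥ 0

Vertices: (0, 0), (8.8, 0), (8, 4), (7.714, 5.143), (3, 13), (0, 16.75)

Evaluate the objective at each vertex of the feasible region:
  z(0, 0) = 0
  z(8.8, 0) = -193.6
  z(8, 4) = -196  ←
  z(7.714, 5.143) = -195.4
  z(3, 13) = -131
  z(0, 16.75) = -83.75
The minimum is at x1 = 8, x2 = 4.

(8, 4)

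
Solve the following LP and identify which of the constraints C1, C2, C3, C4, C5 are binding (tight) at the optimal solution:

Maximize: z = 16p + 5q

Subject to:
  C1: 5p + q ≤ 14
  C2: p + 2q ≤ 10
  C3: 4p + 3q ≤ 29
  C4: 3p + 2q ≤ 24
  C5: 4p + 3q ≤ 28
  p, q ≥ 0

At p = 2, q = 4, compute slack b - a·x for each constraint:
  C1: 14 − 14 = 0  (binding)
  C2: 10 − 10 = 0  (binding)
  C3: 29 − 20 = 9  (slack)
  C4: 24 − 14 = 10  (slack)
  C5: 28 − 20 = 8  (slack)

Optimal: p = 2, q = 4
Binding: C1, C2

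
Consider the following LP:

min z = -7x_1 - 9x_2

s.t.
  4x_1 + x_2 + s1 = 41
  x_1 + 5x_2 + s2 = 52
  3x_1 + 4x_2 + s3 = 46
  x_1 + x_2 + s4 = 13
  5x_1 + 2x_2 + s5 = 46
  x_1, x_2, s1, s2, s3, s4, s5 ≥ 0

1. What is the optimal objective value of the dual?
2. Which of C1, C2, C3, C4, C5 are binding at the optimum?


1. -105
2. C3, C4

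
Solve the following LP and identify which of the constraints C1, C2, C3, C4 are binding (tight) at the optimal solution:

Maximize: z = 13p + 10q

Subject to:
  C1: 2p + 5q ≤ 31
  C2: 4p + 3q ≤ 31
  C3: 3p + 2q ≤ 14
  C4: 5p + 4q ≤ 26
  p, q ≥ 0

At p = 2, q = 4, compute slack b - a·x for each constraint:
  C1: 31 − 24 = 7  (slack)
  C2: 31 − 20 = 11  (slack)
  C3: 14 − 14 = 0  (binding)
  C4: 26 − 26 = 0  (binding)

Optimal: p = 2, q = 4
Binding: C3, C4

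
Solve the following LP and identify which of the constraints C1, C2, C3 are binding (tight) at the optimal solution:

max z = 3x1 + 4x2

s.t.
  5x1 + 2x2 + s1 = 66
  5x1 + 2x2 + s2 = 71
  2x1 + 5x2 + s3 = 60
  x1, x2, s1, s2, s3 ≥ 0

At x1 = 10, x2 = 8, compute slack b - a·x for each constraint:
  C1: 66 − 66 = 0  (binding)
  C2: 71 − 66 = 5  (slack)
  C3: 60 − 60 = 0  (binding)

Optimal: x1 = 10, x2 = 8
Binding: C1, C3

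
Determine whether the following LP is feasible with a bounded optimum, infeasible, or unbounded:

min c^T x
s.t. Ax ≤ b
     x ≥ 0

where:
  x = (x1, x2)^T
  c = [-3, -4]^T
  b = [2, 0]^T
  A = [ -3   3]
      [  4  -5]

Unbounded (objective can decrease without bound)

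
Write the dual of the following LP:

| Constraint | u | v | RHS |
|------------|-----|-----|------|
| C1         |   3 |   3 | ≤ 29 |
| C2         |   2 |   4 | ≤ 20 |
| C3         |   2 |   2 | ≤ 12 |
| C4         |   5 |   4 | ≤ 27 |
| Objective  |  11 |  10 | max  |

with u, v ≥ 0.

Primal max cᵀx s.t. Ax ≤ b, x ≥ 0  →  Dual min bᵀy s.t. Aᵀy ≥ c, y ≥ 0.

Minimize: z = 29y1 + 20y2 + 12y3 + 27y4

Subject to:
  3y1 + 2y2 + 2y3 + 5y4 ≥ 11
  3y1 + 4y2 + 2y3 + 4y4 ≥ 10
  y1, y2, y3, y4 ≥ 0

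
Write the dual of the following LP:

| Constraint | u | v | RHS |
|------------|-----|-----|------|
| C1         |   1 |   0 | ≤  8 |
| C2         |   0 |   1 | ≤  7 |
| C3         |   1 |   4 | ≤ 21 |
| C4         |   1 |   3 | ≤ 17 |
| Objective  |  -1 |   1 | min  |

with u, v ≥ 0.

Primal min cᵀx s.t. Ax ≤ b, x ≥ 0  →  Dual max −bᵀy s.t. Aᵀy ≥ −c, y ≥ 0.

Maximize: z = -8y1 - 7y2 - 21y3 - 17y4

Subject to:
  y1 + y3 + y4 ≥ 1
  y2 + 4y3 + 3y4 ≥ -1
  y1, y2, y3, y4 ≥ 0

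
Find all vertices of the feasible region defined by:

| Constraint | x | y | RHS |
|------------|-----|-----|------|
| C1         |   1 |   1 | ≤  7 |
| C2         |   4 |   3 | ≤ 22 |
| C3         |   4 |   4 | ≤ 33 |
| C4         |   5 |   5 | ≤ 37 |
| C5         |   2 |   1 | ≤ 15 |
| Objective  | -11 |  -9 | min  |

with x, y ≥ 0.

(0, 0), (5.5, 0), (1, 6), (0, 7)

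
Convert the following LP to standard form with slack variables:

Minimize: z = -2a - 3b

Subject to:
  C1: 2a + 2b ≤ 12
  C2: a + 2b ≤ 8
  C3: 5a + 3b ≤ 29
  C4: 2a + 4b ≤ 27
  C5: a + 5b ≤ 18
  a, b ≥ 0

min z = -2a - 3b

s.t.
  2a + 2b + s1 = 12
  a + 2b + s2 = 8
  5a + 3b + s3 = 29
  2a + 4b + s4 = 27
  a + 5b + s5 = 18
  a, b, s1, s2, s3, s4, s5 ≥ 0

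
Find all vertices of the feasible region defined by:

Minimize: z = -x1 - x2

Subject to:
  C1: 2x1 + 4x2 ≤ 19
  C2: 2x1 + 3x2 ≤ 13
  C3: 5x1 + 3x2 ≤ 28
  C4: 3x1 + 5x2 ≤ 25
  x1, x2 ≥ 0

(0, 0), (5.6, 0), (5, 1), (0, 4.333)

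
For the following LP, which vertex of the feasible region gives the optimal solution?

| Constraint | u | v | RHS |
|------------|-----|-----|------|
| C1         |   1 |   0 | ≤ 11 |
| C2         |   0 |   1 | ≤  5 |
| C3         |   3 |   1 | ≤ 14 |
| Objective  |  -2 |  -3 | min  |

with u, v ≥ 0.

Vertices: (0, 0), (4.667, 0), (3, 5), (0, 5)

Evaluate the objective at each vertex of the feasible region:
  z(0, 0) = 0
  z(4.667, 0) = -9.333
  z(3, 5) = -21  ←
  z(0, 5) = -15
The minimum is at u = 3, v = 5.

(3, 5)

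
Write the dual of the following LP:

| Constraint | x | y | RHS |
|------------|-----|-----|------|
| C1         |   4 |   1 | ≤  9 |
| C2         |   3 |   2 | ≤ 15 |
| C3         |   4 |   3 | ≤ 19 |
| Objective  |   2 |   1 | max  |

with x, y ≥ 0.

Primal max cᵀx s.t. Ax ≤ b, x ≥ 0  →  Dual min bᵀy s.t. Aᵀy ≥ c, y ≥ 0.

Minimize: z = 9y1 + 15y2 + 19y3

Subject to:
  4y1 + 3y2 + 4y3 ≥ 2
  y1 + 2y2 + 3y3 ≥ 1
  y1, y2, y3 ≥ 0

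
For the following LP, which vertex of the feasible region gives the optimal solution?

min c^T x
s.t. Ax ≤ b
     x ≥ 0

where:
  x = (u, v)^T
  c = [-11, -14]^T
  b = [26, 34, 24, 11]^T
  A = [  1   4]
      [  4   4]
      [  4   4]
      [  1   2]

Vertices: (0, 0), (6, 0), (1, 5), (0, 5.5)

Evaluate the objective at each vertex of the feasible region:
  z(0, 0) = 0
  z(6, 0) = -66
  z(1, 5) = -81  ←
  z(0, 5.5) = -77
The minimum is at u = 1, v = 5.

(1, 5)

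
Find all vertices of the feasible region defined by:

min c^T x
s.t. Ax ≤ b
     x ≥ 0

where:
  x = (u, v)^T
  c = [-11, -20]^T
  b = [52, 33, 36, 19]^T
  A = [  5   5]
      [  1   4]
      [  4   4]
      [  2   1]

(0, 0), (9, 0), (1, 8), (0, 8.25)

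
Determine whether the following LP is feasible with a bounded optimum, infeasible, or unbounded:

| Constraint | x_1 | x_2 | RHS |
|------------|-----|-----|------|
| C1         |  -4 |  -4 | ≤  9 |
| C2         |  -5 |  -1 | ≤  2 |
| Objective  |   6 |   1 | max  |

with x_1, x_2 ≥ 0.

Unbounded (objective can increase without bound)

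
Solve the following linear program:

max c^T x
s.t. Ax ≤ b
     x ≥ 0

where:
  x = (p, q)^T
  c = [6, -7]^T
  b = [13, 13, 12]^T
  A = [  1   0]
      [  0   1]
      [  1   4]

Evaluate the objective at each vertex of the feasible region:
  z(0, 0) = 0
  z(12, 0) = 72  ←
  z(0, 3) = -21
The maximum is at p = 12, q = 0.

p = 12, q = 0, z = 72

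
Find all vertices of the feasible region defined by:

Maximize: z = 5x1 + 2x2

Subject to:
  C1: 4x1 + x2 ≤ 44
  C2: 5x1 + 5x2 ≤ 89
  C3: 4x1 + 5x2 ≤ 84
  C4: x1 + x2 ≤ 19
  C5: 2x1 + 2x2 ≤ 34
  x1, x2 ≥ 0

(0, 0), (11, 0), (9, 8), (1, 16), (0, 16.8)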